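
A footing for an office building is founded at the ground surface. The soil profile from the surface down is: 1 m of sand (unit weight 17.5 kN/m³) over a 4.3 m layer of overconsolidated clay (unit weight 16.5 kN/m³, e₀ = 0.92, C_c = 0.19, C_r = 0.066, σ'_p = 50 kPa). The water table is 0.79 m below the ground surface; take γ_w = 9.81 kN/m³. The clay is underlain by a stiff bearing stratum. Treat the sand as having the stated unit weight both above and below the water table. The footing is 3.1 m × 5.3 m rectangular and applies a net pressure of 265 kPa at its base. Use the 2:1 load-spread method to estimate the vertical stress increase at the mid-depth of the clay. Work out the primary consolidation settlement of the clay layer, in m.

Mid-depth of clay below the ground surface: z = 1 + 4.3/2 = 3.15 m.
Total vertical stress at mid-clay: σ_v = 17.5×1 + 16.5×2.15 = 52.975 kPa.
Pore pressure: u = 9.81×(3.15 − 0.79) = 23.152 kPa.
Initial effective stress: σ'_0 = σ_v − u = 52.975 − 23.152 = 29.823 kPa.
Stress increase at mid-clay by the 2:1 spreading method:
Δσ = qBL/((B+z)(L+z)) = 265×3.1×5.3/((3.1+3.15)(5.3+3.15)) = 82.442 kPa
Final effective stress: σ'_f = 29.823 + 82.442 = 112.26 kPa.
σ'_f = 112.26 > σ'_p = 50 kPa, so the stress path crosses the preconsolidation pressure — recompression up to σ'_p, then virgin compression beyond:
S_c = H/(1+e₀)·[C_r·log₁₀(σ'_p/σ'_0) + C_c·log₁₀(σ'_f/σ'_p)]
    = 4.3/1.92 × [0.066×log₁₀(50/29.823) + 0.19×log₁₀(112.26/50)]
    = 2.2396 × [0.014812 + 0.066738] = 0.1826 m

S_c ≈ 0.183 m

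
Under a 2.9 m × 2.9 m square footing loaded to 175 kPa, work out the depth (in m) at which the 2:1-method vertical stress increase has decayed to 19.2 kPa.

2:1 spreading — at depth z the loaded area has grown by z in each plan dimension:
qB²/(B+z)² = Δσ_z ⇒ z = B(√(q/Δσ_z) − 1) = 2.9×(√(175/19.2) − 1) = 5.855 m

z ≈ 5.86 m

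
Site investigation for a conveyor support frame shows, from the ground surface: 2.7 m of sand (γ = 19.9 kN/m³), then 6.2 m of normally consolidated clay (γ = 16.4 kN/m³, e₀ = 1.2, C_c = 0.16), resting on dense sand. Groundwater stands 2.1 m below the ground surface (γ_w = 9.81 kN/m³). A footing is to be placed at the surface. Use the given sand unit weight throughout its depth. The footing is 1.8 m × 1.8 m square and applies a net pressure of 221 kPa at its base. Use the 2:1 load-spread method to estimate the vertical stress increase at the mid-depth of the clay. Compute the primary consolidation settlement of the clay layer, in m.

S_c ≈ 0.0327 m

Mid-depth of clay below the ground surface: z = 2.7 + 6.2/2 = 5.8 m.
Total vertical stress at mid-clay: σ_v = 19.9×2.7 + 16.4×3.1 = 104.57 kPa.
Pore pressure: u = 9.81×(5.8 − 2.1) = 36.297 kPa.
Initial effective stress: σ'_0 = σ_v − u = 104.57 − 36.297 = 68.273 kPa.
Stress increase at mid-clay by the 2:1 spreading method:
Δσ = qBL/((B+z)(L+z)) = 221×1.8×1.8/((1.8+5.8)(1.8+5.8)) = 12.397 kPa
Final effective stress: σ'_f = σ'_0 + Δσ = 68.273 + 12.397 = 80.67 kPa.
Normally consolidated clay, so the full stress increment lies on the virgin compression line:
S_c = C_c·H/(1+e₀)·log₁₀(σ'_f/σ'_0) = 0.16×6.2/(1+1.2)×log₁₀(80.67/68.273)
    = 0.45091 × 0.072463 = 0.03267 m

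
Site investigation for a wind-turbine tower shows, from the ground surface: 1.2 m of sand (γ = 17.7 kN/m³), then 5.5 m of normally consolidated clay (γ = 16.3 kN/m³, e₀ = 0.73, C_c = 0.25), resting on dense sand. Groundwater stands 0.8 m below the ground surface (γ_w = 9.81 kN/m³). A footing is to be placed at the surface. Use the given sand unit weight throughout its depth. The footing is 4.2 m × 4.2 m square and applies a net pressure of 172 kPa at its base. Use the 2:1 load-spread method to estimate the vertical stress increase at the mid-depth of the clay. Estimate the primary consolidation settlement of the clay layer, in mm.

Mid-depth of clay below the ground surface: z = 1.2 + 5.5/2 = 3.95 m.
Total vertical stress at mid-clay: σ_v = 17.7×1.2 + 16.3×2.75 = 66.065 kPa.
Pore pressure: u = 9.81×(3.95 − 0.8) = 30.902 kPa.
Initial effective stress: σ'_0 = σ_v − u = 66.065 − 30.902 = 35.163 kPa.
Stress increase at mid-clay by the 2:1 spreading method:
Δσ = qBL/((B+z)(L+z)) = 172×4.2×4.2/((4.2+3.95)(4.2+3.95)) = 45.678 kPa
Final effective stress: σ'_f = σ'_0 + Δσ = 35.163 + 45.678 = 80.841 kPa.
Normally consolidated clay, so the full stress increment lies on the virgin compression line:
S_c = C_c·H/(1+e₀)·log₁₀(σ'_f/σ'_0) = 0.25×5.5/(1+0.73)×log₁₀(80.841/35.163)
    = 0.7948 × 0.36155 = 0.2874 m

S_c ≈ 287 mm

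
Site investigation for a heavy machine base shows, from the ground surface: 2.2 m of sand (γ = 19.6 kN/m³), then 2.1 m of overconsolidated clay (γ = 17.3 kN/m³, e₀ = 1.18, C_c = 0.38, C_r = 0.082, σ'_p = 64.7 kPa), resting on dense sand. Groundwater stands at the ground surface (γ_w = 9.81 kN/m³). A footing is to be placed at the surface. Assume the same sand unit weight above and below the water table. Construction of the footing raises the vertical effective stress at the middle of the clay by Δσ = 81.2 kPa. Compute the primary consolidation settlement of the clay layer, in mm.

S_c ≈ 112 mm

Mid-depth of clay below the ground surface: z = 2.2 + 2.1/2 = 3.25 m.
Total vertical stress at mid-clay: σ_v = 19.6×2.2 + 17.3×1.05 = 61.285 kPa.
Pore pressure: u = 9.81×(3.25 − 0) = 31.883 kPa.
Initial effective stress: σ'_0 = σ_v − u = 61.285 − 31.883 = 29.402 kPa.
Final effective stress: σ'_f = 29.402 + 81.2 = 110.6 kPa.
σ'_f = 110.6 > σ'_p = 64.7 kPa, so the stress path crosses the preconsolidation pressure — recompression up to σ'_p, then virgin compression beyond:
S_c = H/(1+e₀)·[C_r·log₁₀(σ'_p/σ'_0) + C_c·log₁₀(σ'_f/σ'_p)]
    = 2.1/2.18 × [0.082×log₁₀(64.7/29.402) + 0.38×log₁₀(110.6/64.7)]
    = 0.9633 × [0.028087 + 0.088483] = 0.1123 m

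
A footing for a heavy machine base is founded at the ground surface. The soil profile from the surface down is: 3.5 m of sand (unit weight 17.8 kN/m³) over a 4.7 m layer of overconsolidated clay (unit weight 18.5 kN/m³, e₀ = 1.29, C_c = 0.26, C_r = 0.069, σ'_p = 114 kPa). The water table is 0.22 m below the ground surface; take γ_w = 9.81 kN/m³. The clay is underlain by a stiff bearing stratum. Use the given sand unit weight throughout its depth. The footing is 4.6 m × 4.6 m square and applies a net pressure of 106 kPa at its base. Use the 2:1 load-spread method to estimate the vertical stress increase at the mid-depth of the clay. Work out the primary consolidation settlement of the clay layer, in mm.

S_c ≈ 21 mm

Mid-depth of clay below the ground surface: z = 3.5 + 4.7/2 = 5.85 m.
Total vertical stress at mid-clay: σ_v = 17.8×3.5 + 18.5×2.35 = 105.78 kPa.
Pore pressure: u = 9.81×(5.85 − 0.22) = 55.23 kPa.
Initial effective stress: σ'_0 = σ_v − u = 105.78 − 55.23 = 50.55 kPa.
Stress increase at mid-clay by the 2:1 spreading method:
Δσ = qBL/((B+z)(L+z)) = 106×4.6×4.6/((4.6+5.85)(4.6+5.85)) = 20.539 kPa
Final effective stress: σ'_f = 50.55 + 20.539 = 71.089 kPa.
σ'_f = 71.089 ≤ σ'_p = 114 kPa, so the clay remains overconsolidated and only the recompression index applies:
S_c = C_r·H/(1+e₀)·log₁₀(σ'_f/σ'_0) = 0.069×4.7/2.29×log₁₀(71.089/50.55)
    = 0.14162 × 0.14808 = 0.02097 m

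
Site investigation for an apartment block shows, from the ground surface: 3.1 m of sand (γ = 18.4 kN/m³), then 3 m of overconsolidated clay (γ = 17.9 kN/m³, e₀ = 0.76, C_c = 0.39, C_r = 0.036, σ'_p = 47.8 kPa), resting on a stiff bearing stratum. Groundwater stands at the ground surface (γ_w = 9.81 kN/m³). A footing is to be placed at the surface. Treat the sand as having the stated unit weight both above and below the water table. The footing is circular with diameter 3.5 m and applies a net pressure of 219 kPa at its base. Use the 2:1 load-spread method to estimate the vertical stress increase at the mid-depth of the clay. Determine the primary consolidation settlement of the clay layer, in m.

Mid-depth of clay below the ground surface: z = 3.1 + 3/2 = 4.6 m.
Total vertical stress at mid-clay: σ_v = 18.4×3.1 + 17.9×1.5 = 83.89 kPa.
Pore pressure: u = 9.81×(4.6 − 0) = 45.126 kPa.
Initial effective stress: σ'_0 = σ_v − u = 83.89 − 45.126 = 38.764 kPa.
Stress increase at mid-clay by the 2:1 spreading method:
Δσ ≈ qD²/(D+z)² = 219×3.5²/(3.5+4.6)² = 40.889 kPa
Final effective stress: σ'_f = 38.764 + 40.889 = 79.653 kPa.
σ'_f = 79.653 > σ'_p = 47.8 kPa, so the stress path crosses the preconsolidation pressure — recompression up to σ'_p, then virgin compression beyond:
S_c = H/(1+e₀)·[C_r·log₁₀(σ'_p/σ'_0) + C_c·log₁₀(σ'_f/σ'_p)]
    = 3/1.76 × [0.036×log₁₀(47.8/38.764) + 0.39×log₁₀(79.653/47.8)]
    = 1.7045 × [0.003276 + 0.086492] = 0.153 m

S_c ≈ 0.153 m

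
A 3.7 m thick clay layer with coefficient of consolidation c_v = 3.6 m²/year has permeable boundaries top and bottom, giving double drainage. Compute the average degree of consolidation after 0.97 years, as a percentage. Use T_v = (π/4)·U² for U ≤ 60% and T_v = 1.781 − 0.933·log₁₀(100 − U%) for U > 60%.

U ≈ 93.5 %

Drainage path length: H_d = H/2 = 1.85 m (double drainage).
T_v = c_v·t/H_d² = 3.6×0.97/1.85² = 1.0203.
T_v = 1.0203 corresponds to the U > 60% branch:
U = 1 − 10^((1.781 − T_v)/0.933)/100 = 0.9346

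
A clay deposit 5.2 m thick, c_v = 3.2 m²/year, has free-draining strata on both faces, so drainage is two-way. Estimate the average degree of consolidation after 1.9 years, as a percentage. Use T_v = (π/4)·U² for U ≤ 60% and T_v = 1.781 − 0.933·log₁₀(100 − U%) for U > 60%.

U ≈ 91.2 %

Drainage path length: H_d = H/2 = 2.6 m (double drainage).
T_v = c_v·t/H_d² = 3.2×1.9/2.6² = 0.89941.
T_v = 0.89941 corresponds to the U > 60% branch:
U = 1 − 10^((1.781 − T_v)/0.933)/100 = 0.9119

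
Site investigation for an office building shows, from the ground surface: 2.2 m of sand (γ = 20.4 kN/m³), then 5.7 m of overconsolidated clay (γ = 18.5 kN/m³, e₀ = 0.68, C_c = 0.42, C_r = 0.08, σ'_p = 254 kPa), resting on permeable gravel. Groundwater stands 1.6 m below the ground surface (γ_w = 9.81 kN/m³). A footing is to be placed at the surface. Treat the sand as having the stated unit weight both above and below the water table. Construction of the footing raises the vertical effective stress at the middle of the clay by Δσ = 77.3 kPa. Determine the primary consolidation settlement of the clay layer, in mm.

Mid-depth of clay below the ground surface: z = 2.2 + 5.7/2 = 5.05 m.
Total vertical stress at mid-clay: σ_v = 20.4×2.2 + 18.5×2.85 = 97.605 kPa.
Pore pressure: u = 9.81×(5.05 − 1.6) = 33.845 kPa.
Initial effective stress: σ'_0 = σ_v − u = 97.605 − 33.845 = 63.76 kPa.
Final effective stress: σ'_f = 63.76 + 77.3 = 141.06 kPa.
σ'_f = 141.06 ≤ σ'_p = 254 kPa, so the clay remains overconsolidated and only the recompression index applies:
S_c = C_r·H/(1+e₀)·log₁₀(σ'_f/σ'_0) = 0.08×5.7/1.68×log₁₀(141.06/63.76)
    = 0.27143 × 0.34486 = 0.09361 m

S_c ≈ 93.6 mm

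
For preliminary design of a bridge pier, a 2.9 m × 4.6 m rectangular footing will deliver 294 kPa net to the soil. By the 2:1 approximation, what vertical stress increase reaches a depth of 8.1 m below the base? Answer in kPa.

By the 2:1 method the load spreads at 1 horizontal : 2 vertical, so at depth z the loaded area has grown by z in each plan dimension:
Δσ = qBL/((B+z)(L+z)) = 294×2.9×4.6/((2.9+8.1)(4.6+8.1)) = 28.074 kPa

Δσ_z ≈ 28.1 kPa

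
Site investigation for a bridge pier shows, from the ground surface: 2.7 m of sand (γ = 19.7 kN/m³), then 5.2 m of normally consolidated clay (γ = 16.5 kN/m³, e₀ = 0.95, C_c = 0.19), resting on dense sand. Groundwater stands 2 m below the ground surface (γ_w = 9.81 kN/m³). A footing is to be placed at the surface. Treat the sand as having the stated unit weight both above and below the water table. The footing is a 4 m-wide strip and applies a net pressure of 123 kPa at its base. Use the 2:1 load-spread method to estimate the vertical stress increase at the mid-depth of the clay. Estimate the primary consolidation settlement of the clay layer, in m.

S_c ≈ 0.133 m

Mid-depth of clay below the ground surface: z = 2.7 + 5.2/2 = 5.3 m.
Total vertical stress at mid-clay: σ_v = 19.7×2.7 + 16.5×2.6 = 96.09 kPa.
Pore pressure: u = 9.81×(5.3 − 2) = 32.373 kPa.
Initial effective stress: σ'_0 = σ_v − u = 96.09 − 32.373 = 63.717 kPa.
Stress increase at mid-clay by the 2:1 spreading method:
Δσ = qB/(B+z) = 123×4/(4+5.3) = 52.903 kPa
Final effective stress: σ'_f = σ'_0 + Δσ = 63.717 + 52.903 = 116.62 kPa.
Normally consolidated clay, so the full stress increment lies on the virgin compression line:
S_c = C_c·H/(1+e₀)·log₁₀(σ'_f/σ'_0) = 0.19×5.2/(1+0.95)×log₁₀(116.62/63.717)
    = 0.50667 × 0.26252 = 0.133 m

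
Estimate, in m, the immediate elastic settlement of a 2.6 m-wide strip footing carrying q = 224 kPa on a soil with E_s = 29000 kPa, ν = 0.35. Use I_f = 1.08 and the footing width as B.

S_e ≈ 0.019 m

Immediate (elastic) settlement: S_e = q·B·(1−ν²)/E_s · I_f.
S_e = 224 × 2.6 × (1 − 0.35²) / 29000 × 1.08
    = 224 × 2.6 × 0.8775 / 29000 × 1.08
    = 0.01903 m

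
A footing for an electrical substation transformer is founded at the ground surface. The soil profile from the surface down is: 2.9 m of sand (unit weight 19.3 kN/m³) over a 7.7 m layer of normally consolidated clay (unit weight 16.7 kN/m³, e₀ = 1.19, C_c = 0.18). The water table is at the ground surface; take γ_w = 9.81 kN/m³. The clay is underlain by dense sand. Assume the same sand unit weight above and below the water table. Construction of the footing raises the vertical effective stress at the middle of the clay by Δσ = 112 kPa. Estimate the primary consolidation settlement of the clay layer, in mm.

S_c ≈ 308 mm

Mid-depth of clay below the ground surface: z = 2.9 + 7.7/2 = 6.75 m.
Total vertical stress at mid-clay: σ_v = 19.3×2.9 + 16.7×3.85 = 120.27 kPa.
Pore pressure: u = 9.81×(6.75 − 0) = 66.218 kPa.
Initial effective stress: σ'_0 = σ_v − u = 120.27 − 66.218 = 54.052 kPa.
Final effective stress: σ'_f = σ'_0 + Δσ = 54.052 + 112 = 166.05 kPa.
Normally consolidated clay, so the full stress increment lies on the virgin compression line:
S_c = C_c·H/(1+e₀)·log₁₀(σ'_f/σ'_0) = 0.18×7.7/(1+1.19)×log₁₀(166.05/54.052)
    = 0.63288 × 0.48743 = 0.3085 m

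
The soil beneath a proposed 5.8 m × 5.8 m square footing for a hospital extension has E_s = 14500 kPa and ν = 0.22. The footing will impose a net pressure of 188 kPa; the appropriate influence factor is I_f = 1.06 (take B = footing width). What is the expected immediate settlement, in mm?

S_e ≈ 75.9 mm

Immediate (elastic) settlement: S_e = q·B·(1−ν²)/E_s · I_f.
S_e = 188 × 5.8 × (1 − 0.22²) / 14500 × 1.06
    = 188 × 5.8 × 0.9516 / 14500 × 1.06
    = 0.07585 m = 75.85 mm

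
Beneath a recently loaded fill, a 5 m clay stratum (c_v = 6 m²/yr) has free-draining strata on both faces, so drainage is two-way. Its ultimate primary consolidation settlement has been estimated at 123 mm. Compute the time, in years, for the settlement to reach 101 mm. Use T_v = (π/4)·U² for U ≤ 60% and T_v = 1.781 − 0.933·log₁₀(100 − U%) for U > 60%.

t ≈ 0.638 years

Drainage path length: H_d = H/2 = 2.5 m (double drainage).
U = S(t)/S_ult = 101/123 = 0.8211.
U > 60%: T_v = 1.781 − 0.933·log₁₀(100 − 82.114) = 0.6124.
t = T_v·H_d²/c_v = 0.6124×2.5²/6 = 0.6379 years.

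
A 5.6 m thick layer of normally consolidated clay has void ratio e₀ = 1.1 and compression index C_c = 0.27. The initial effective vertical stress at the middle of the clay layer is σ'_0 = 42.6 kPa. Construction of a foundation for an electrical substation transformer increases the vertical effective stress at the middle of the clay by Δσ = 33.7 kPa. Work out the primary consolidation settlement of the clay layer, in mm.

S_c ≈ 182 mm

Final effective stress: σ'_f = σ'_0 + Δσ = 42.6 + 33.7 = 76.3 kPa.
Normally consolidated clay, so the full stress increment lies on the virgin compression line:
S_c = C_c·H/(1+e₀)·log₁₀(σ'_f/σ'_0) = 0.27×5.6/(1+1.1)×log₁₀(76.3/42.6)
    = 0.72 × 0.25311 = 0.1822 m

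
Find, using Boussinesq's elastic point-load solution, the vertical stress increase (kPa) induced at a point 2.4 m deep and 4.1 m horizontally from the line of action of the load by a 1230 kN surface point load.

Δσ_z ≈ 3.35 kPa

Boussinesq vertical stress below a point load on an elastic half-space:
Δσ_z = 3P/(2πz²) · [1 + (r/z)²]^(−5/2)
r/z = 4.1/2.4 = 1.7083; [1+(r/z)²]^(−5/2) = 0.032902.
Δσ_z = 3×1230/(2π×2.4²) × 0.032902 = 101.96 × 0.032902 = 3.355 kPa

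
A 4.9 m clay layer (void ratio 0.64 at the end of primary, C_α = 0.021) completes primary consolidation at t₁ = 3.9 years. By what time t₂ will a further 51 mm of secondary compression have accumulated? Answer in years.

t₂ ≈ 25.3 years

S_s = C_α·H/(1+e_p)·log₁₀(t₂/t₁) ⇒ log₁₀(t₂/t₁) = S_s·(1+e_p)/(C_α·H).
log₁₀(t₂/t₁) = 0.051 × (1+0.64) / (0.021×4.9) = 0.8128
t₂ = t₁ × 10^0.8128 = 3.9 × 6.499 = 25.35 years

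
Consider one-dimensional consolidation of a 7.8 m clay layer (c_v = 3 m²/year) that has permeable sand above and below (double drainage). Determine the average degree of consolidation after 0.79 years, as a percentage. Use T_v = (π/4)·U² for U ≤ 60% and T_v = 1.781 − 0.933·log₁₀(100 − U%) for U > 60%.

U ≈ 44.5 %

Drainage path length: H_d = H/2 = 3.9 m (double drainage).
T_v = c_v·t/H_d² = 3×0.79/3.9² = 0.15582.
T_v = 0.15582 corresponds to the U ≤ 60% branch:
U = √(4T_v/π) = 0.4454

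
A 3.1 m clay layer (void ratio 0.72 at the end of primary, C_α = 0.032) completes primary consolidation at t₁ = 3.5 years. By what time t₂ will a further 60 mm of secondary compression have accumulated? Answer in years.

S_s = C_α·H/(1+e_p)·log₁₀(t₂/t₁) ⇒ log₁₀(t₂/t₁) = S_s·(1+e_p)/(C_α·H).
log₁₀(t₂/t₁) = 0.06 × (1+0.72) / (0.032×3.1) = 1.04
t₂ = t₁ × 10^1.04 = 3.5 × 10.97 = 38.41 years

t₂ ≈ 38.4 years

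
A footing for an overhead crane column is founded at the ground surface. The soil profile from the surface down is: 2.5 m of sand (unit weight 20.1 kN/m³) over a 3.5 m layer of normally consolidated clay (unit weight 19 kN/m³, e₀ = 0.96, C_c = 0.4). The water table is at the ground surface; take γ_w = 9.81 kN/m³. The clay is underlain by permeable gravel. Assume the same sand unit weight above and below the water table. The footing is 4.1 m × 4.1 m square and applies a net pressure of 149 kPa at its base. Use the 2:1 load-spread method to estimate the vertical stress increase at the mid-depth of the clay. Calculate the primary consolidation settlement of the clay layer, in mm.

Mid-depth of clay below the ground surface: z = 2.5 + 3.5/2 = 4.25 m.
Total vertical stress at mid-clay: σ_v = 20.1×2.5 + 19×1.75 = 83.5 kPa.
Pore pressure: u = 9.81×(4.25 − 0) = 41.693 kPa.
Initial effective stress: σ'_0 = σ_v − u = 83.5 − 41.693 = 41.807 kPa.
Stress increase at mid-clay by the 2:1 spreading method:
Δσ = qBL/((B+z)(L+z)) = 149×4.1×4.1/((4.1+4.25)(4.1+4.25)) = 35.924 kPa
Final effective stress: σ'_f = σ'_0 + Δσ = 41.807 + 35.924 = 77.731 kPa.
Normally consolidated clay, so the full stress increment lies on the virgin compression line:
S_c = C_c·H/(1+e₀)·log₁₀(σ'_f/σ'_0) = 0.4×3.5/(1+0.96)×log₁₀(77.731/41.807)
    = 0.71429 × 0.26935 = 0.1924 m

S_c ≈ 192 mm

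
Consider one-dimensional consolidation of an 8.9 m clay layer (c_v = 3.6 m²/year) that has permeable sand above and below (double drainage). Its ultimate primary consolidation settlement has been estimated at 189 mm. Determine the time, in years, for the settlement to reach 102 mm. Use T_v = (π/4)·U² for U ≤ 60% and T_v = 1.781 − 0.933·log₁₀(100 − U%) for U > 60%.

Drainage path length: H_d = H/2 = 4.45 m (double drainage).
U = S(t)/S_ult = 102/189 = 0.5397.
U ≤ 60%: T_v = (π/4)·U² = (π/4)×0.53968² = 0.22875.
t = T_v·H_d²/c_v = 0.22875×4.45²/3.6 = 1.258 years.

t ≈ 1.26 years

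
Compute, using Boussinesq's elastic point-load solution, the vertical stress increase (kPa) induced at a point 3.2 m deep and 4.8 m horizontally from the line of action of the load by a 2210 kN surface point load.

Δσ_z ≈ 5.41 kPa

Boussinesq vertical stress below a point load on an elastic half-space:
Δσ_z = 3P/(2πz²) · [1 + (r/z)²]^(−5/2)
r/z = 4.8/3.2 = 1.5; [1+(r/z)²]^(−5/2) = 0.052516.
Δσ_z = 3×2210/(2π×3.2²) × 0.052516 = 103.05 × 0.052516 = 5.412 kPa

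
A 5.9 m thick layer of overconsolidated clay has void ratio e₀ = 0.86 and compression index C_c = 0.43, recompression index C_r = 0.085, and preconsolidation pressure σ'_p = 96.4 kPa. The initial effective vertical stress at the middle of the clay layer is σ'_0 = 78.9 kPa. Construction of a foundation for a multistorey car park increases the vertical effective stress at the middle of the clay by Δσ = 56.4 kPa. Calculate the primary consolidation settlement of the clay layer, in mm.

S_c ≈ 224 mm

Final effective stress: σ'_f = 78.9 + 56.4 = 135.3 kPa.
σ'_f = 135.3 > σ'_p = 96.4 kPa, so the stress path crosses the preconsolidation pressure — recompression up to σ'_p, then virgin compression beyond:
S_c = H/(1+e₀)·[C_r·log₁₀(σ'_p/σ'_0) + C_c·log₁₀(σ'_f/σ'_p)]
    = 5.9/1.86 × [0.085×log₁₀(96.4/78.9) + 0.43×log₁₀(135.3/96.4)]
    = 3.172 × [0.007395 + 0.063305] = 0.2243 m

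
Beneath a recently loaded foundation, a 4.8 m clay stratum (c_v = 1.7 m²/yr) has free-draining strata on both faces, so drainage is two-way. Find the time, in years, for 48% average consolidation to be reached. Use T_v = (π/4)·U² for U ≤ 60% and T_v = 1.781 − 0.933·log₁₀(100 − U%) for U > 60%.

Drainage path length: H_d = H/2 = 2.4 m (double drainage).
U ≤ 60%: T_v = (π/4)·U² = (π/4)×0.48² = 0.18096.
t = T_v·H_d²/c_v = 0.18096×2.4²/1.7 = 0.6131 years.

t ≈ 0.613 years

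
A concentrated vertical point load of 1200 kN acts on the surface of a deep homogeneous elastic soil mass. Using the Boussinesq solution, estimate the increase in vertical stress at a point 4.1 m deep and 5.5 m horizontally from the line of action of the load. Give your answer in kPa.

Boussinesq vertical stress below a point load on an elastic half-space:
Δσ_z = 3P/(2πz²) · [1 + (r/z)²]^(−5/2)
r/z = 5.5/4.1 = 1.3415; [1+(r/z)²]^(−5/2) = 0.076259.
Δσ_z = 3×1200/(2π×4.1²) × 0.076259 = 34.084 × 0.076259 = 2.599 kPa

Δσ_z ≈ 2.6 kPa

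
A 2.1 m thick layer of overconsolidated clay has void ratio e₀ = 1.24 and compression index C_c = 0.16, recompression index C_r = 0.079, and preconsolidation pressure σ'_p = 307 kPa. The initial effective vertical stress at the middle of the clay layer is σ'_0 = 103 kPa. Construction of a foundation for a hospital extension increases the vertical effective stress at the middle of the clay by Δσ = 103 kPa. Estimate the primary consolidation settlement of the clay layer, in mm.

Final effective stress: σ'_f = 103 + 103 = 206 kPa.
σ'_f = 206 ≤ σ'_p = 307 kPa, so the clay remains overconsolidated and only the recompression index applies:
S_c = C_r·H/(1+e₀)·log₁₀(σ'_f/σ'_0) = 0.079×2.1/2.24×log₁₀(206/103)
    = 0.074063 × 0.30103 = 0.0223 m

S_c ≈ 22.3 mm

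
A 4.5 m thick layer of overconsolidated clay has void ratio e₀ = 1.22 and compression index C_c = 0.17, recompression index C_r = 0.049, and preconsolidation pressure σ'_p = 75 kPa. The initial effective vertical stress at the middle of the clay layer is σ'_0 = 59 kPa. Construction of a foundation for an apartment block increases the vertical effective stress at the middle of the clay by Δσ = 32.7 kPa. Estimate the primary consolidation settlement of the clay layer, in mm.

S_c ≈ 40.4 mm

Final effective stress: σ'_f = 59 + 32.7 = 91.7 kPa.
σ'_f = 91.7 > σ'_p = 75 kPa, so the stress path crosses the preconsolidation pressure — recompression up to σ'_p, then virgin compression beyond:
S_c = H/(1+e₀)·[C_r·log₁₀(σ'_p/σ'_0) + C_c·log₁₀(σ'_f/σ'_p)]
    = 4.5/2.22 × [0.049×log₁₀(75/59) + 0.17×log₁₀(91.7/75)]
    = 2.027 × [0.0051063 + 0.014842] = 0.04044 m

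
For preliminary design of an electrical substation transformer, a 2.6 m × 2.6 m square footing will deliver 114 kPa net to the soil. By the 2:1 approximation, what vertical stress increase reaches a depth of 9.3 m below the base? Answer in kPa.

Δσ_z ≈ 5.44 kPa

By the 2:1 method the load spreads at 1 horizontal : 2 vertical, so at depth z the loaded area has grown by z in each plan dimension:
Δσ = qBL/((B+z)(L+z)) = 114×2.6×2.6/((2.6+9.3)(2.6+9.3)) = 5.442 kPa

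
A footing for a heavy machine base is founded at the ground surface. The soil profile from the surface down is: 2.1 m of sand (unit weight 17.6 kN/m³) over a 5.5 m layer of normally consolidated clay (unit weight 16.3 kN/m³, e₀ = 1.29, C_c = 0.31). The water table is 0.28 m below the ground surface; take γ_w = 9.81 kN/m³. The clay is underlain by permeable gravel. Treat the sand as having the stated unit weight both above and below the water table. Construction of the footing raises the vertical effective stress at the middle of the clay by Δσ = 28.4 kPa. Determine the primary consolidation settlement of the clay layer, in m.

S_c ≈ 0.184 m

Mid-depth of clay below the ground surface: z = 2.1 + 5.5/2 = 4.85 m.
Total vertical stress at mid-clay: σ_v = 17.6×2.1 + 16.3×2.75 = 81.785 kPa.
Pore pressure: u = 9.81×(4.85 − 0.28) = 44.832 kPa.
Initial effective stress: σ'_0 = σ_v − u = 81.785 − 44.832 = 36.953 kPa.
Final effective stress: σ'_f = σ'_0 + Δσ = 36.953 + 28.4 = 65.353 kPa.
Normally consolidated clay, so the full stress increment lies on the virgin compression line:
S_c = C_c·H/(1+e₀)·log₁₀(σ'_f/σ'_0) = 0.31×5.5/(1+1.29)×log₁₀(65.353/36.953)
    = 0.74454 × 0.24762 = 0.1844 m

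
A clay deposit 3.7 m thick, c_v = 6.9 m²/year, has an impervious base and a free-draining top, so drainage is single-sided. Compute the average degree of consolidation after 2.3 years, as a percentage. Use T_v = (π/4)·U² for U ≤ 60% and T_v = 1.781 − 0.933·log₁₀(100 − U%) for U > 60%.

U ≈ 95.4 %

Drainage path length: H_d = H = 3.7 m (single drainage).
T_v = c_v·t/H_d² = 6.9×2.3/3.7² = 1.1592.
T_v = 1.1592 corresponds to the U > 60% branch:
U = 1 − 10^((1.781 − T_v)/0.933)/100 = 0.9536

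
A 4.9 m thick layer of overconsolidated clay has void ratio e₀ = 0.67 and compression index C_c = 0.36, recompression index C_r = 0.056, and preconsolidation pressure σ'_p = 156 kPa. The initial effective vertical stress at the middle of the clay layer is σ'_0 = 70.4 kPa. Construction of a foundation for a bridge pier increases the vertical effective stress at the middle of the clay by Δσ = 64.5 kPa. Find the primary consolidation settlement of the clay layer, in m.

S_c ≈ 0.0464 m

Final effective stress: σ'_f = 70.4 + 64.5 = 134.9 kPa.
σ'_f = 134.9 ≤ σ'_p = 156 kPa, so the clay remains overconsolidated and only the recompression index applies:
S_c = C_r·H/(1+e₀)·log₁₀(σ'_f/σ'_0) = 0.056×4.9/1.67×log₁₀(134.9/70.4)
    = 0.16431 × 0.28244 = 0.04641 m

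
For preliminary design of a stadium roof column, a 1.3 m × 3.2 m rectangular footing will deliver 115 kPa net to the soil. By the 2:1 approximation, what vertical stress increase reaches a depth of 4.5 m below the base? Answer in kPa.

Δσ_z ≈ 10.7 kPa

By the 2:1 method the load spreads at 1 horizontal : 2 vertical, so at depth z the loaded area has grown by z in each plan dimension:
Δσ = qBL/((B+z)(L+z)) = 115×1.3×3.2/((1.3+4.5)(3.2+4.5)) = 10.712 kPa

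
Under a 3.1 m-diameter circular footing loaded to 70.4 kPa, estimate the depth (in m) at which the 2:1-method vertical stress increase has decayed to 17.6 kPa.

z ≈ 3.1 m

2:1 spreading — at depth z the loaded area has grown by z in each plan dimension:
qD²/(D+z)² = Δσ_z ⇒ z = D(√(q/Δσ_z) − 1) = 3.1×(√(70.4/17.6) − 1) = 3.1 m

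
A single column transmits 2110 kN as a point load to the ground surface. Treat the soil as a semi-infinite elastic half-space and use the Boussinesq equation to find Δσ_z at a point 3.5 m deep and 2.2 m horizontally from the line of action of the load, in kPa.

Boussinesq vertical stress below a point load on an elastic half-space:
Δσ_z = 3P/(2πz²) · [1 + (r/z)²]^(−5/2)
r/z = 2.2/3.5 = 0.62857; [1+(r/z)²]^(−5/2) = 0.435.
Δσ_z = 3×2110/(2π×3.5²) × 0.435 = 82.241 × 0.435 = 35.77 kPa

Δσ_z ≈ 35.8 kPa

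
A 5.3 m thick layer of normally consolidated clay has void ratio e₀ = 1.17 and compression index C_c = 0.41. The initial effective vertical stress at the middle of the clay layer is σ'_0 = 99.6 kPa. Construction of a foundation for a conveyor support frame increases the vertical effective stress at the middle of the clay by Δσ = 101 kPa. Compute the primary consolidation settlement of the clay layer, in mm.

Final effective stress: σ'_f = σ'_0 + Δσ = 99.6 + 101 = 200.6 kPa.
Normally consolidated clay, so the full stress increment lies on the virgin compression line:
S_c = C_c·H/(1+e₀)·log₁₀(σ'_f/σ'_0) = 0.41×5.3/(1+1.17)×log₁₀(200.6/99.6)
    = 1.0014 × 0.30407 = 0.3045 m

S_c ≈ 304 mm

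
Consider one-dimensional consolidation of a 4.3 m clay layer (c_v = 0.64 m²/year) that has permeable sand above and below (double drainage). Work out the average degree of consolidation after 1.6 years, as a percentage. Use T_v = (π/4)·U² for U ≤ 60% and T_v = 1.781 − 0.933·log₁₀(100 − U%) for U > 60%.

U ≈ 53.1 %

Drainage path length: H_d = H/2 = 2.15 m (double drainage).
T_v = c_v·t/H_d² = 0.64×1.6/2.15² = 0.22153.
T_v = 0.22153 corresponds to the U ≤ 60% branch:
U = √(4T_v/π) = 0.5311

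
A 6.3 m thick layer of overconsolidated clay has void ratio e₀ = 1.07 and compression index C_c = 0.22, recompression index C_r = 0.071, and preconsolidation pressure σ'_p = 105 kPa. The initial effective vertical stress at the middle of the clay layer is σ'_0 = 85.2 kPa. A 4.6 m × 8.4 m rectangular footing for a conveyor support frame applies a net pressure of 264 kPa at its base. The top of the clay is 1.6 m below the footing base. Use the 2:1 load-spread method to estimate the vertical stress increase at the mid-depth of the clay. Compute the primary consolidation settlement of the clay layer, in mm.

Mid-depth of clay below the footing base: z = 1.6 + 6.3/2 = 4.75 m.
Stress increase at mid-clay by the 2:1 spreading method:
Δσ = qBL/((B+z)(L+z)) = 264×4.6×8.4/((4.6+4.75)(8.4+4.75)) = 82.967 kPa
Final effective stress: σ'_f = 85.2 + 82.967 = 168.17 kPa.
σ'_f = 168.17 > σ'_p = 105 kPa, so the stress path crosses the preconsolidation pressure — recompression up to σ'_p, then virgin compression beyond:
S_c = H/(1+e₀)·[C_r·log₁₀(σ'_p/σ'_0) + C_c·log₁₀(σ'_f/σ'_p)]
    = 6.3/2.07 × [0.071×log₁₀(105/85.2) + 0.22×log₁₀(168.17/105)]
    = 3.0435 × [0.0064432 + 0.045003] = 0.1566 m

S_c ≈ 157 mm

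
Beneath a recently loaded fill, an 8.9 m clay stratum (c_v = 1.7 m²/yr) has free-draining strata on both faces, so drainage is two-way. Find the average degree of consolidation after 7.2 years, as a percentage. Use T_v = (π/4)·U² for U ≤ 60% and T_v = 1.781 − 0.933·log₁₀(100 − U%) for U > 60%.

U ≈ 82.4 %

Drainage path length: H_d = H/2 = 4.45 m (double drainage).
T_v = c_v·t/H_d² = 1.7×7.2/4.45² = 0.6181.
T_v = 0.6181 corresponds to the U > 60% branch:
U = 1 − 10^((1.781 − T_v)/0.933)/100 = 0.8236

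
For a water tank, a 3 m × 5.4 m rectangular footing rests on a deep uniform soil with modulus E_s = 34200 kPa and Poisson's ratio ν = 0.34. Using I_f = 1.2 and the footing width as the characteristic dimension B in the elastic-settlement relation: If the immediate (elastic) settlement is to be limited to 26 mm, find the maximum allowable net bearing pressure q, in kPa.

q ≈ 279 kPa

S_e = q·B·(1−ν²)/E_s · I_f  ⇒  q = S_e·E_s / (B·(1−ν²)·I_f).
q = 0.026 × 34200 / (3 × 0.8844 × 1.2) = 279.3 kPa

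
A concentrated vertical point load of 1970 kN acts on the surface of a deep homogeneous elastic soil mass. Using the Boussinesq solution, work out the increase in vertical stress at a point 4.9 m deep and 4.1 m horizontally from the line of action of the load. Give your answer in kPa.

Δσ_z ≈ 10.4 kPa

Boussinesq vertical stress below a point load on an elastic half-space:
Δσ_z = 3P/(2πz²) · [1 + (r/z)²]^(−5/2)
r/z = 4.1/4.9 = 0.83673; [1+(r/z)²]^(−5/2) = 0.26534.
Δσ_z = 3×1970/(2π×4.9²) × 0.26534 = 39.176 × 0.26534 = 10.39 kPa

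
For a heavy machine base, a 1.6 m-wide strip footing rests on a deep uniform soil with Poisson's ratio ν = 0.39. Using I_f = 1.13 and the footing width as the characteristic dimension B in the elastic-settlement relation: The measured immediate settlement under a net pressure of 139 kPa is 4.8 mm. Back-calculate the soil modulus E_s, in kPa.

S_e = q·B·(1−ν²)/E_s · I_f  ⇒  E_s = q·B·(1−ν²)·I_f / S_e.
E_s = 139 × 1.6 × 0.8479 × 1.13 / 0.0048 = 44390 kPa

E_s ≈ 44400 kPa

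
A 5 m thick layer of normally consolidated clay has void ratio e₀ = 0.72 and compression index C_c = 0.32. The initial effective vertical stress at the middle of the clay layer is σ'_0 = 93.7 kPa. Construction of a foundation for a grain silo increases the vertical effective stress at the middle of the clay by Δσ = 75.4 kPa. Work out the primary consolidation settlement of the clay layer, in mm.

S_c ≈ 239 mm

Final effective stress: σ'_f = σ'_0 + Δσ = 93.7 + 75.4 = 169.1 kPa.
Normally consolidated clay, so the full stress increment lies on the virgin compression line:
S_c = C_c·H/(1+e₀)·log₁₀(σ'_f/σ'_0) = 0.32×5/(1+0.72)×log₁₀(169.1/93.7)
    = 0.93023 × 0.2564 = 0.2385 m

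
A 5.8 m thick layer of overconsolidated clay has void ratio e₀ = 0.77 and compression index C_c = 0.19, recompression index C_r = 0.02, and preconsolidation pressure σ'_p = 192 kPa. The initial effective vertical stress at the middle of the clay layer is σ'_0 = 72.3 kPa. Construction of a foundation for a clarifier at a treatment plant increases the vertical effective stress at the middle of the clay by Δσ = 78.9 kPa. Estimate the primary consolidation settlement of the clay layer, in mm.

Final effective stress: σ'_f = 72.3 + 78.9 = 151.2 kPa.
σ'_f = 151.2 ≤ σ'_p = 192 kPa, so the clay remains overconsolidated and only the recompression index applies:
S_c = C_r·H/(1+e₀)·log₁₀(σ'_f/σ'_0) = 0.02×5.8/1.77×log₁₀(151.2/72.3)
    = 0.065536 × 0.32041 = 0.021 m

S_c ≈ 21 mm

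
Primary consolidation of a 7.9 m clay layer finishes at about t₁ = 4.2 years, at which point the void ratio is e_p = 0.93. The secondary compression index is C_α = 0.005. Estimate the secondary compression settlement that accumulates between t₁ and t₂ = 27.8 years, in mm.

S_s ≈ 16.8 mm

Secondary compression: S_s = C_α·H/(1+e_p)·log₁₀(t₂/t₁)
S_s = 0.005×7.9/(1+0.93)×log₁₀(27.8/4.2)
    = 0.02047 × 0.8208 = 0.0168 m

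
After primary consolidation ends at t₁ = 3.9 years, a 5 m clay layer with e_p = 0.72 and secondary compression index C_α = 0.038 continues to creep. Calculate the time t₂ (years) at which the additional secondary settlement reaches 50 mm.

S_s = C_α·H/(1+e_p)·log₁₀(t₂/t₁) ⇒ log₁₀(t₂/t₁) = S_s·(1+e_p)/(C_α·H).
log₁₀(t₂/t₁) = 0.05 × (1+0.72) / (0.038×5) = 0.4526
t₂ = t₁ × 10^0.4526 = 3.9 × 2.836 = 11.06 years

t₂ ≈ 11.1 years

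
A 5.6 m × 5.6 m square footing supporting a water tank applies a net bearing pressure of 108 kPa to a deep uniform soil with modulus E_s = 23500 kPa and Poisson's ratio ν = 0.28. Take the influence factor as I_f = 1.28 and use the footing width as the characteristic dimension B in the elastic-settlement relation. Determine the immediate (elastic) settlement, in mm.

S_e ≈ 30.4 mm

Immediate (elastic) settlement: S_e = q·B·(1−ν²)/E_s · I_f.
S_e = 108 × 5.6 × (1 − 0.28²) / 23500 × 1.28
    = 108 × 5.6 × 0.9216 / 23500 × 1.28
    = 0.03036 m = 30.36 mm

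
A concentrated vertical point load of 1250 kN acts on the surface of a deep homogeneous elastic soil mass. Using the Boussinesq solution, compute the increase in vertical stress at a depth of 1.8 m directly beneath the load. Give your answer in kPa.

Δσ_z ≈ 184 kPa

Boussinesq vertical stress below a point load on an elastic half-space:
Δσ_z = 3P/(2πz²) · [1 + (r/z)²]^(−5/2)
r/z = 0/1.8 = 0; [1+(r/z)²]^(−5/2) = 1.
Δσ_z = 3×1250/(2π×1.8²) × 1 = 184.21 × 1 = 184.2 kPa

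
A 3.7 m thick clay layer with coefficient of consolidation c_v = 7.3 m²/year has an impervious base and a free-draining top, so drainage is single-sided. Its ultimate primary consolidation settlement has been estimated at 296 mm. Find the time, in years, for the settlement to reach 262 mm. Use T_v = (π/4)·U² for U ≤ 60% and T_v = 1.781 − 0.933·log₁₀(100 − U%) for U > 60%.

t ≈ 1.48 years

Drainage path length: H_d = H = 3.7 m (single drainage).
U = S(t)/S_ult = 262/296 = 0.8851.
U > 60%: T_v = 1.781 − 0.933·log₁₀(100 − 88.514) = 0.79185.
t = T_v·H_d²/c_v = 0.79185×3.7²/7.3 = 1.485 years.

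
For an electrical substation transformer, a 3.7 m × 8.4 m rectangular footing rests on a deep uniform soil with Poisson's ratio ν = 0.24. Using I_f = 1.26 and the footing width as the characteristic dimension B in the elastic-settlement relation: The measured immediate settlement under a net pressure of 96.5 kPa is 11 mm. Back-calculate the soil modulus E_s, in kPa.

S_e = q·B·(1−ν²)/E_s · I_f  ⇒  E_s = q·B·(1−ν²)·I_f / S_e.
E_s = 96.5 × 3.7 × 0.9424 × 1.26 / 0.011 = 38540 kPa

E_s ≈ 38500 kPa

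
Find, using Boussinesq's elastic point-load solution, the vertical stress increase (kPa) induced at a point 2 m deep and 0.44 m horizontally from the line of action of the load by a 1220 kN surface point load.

Boussinesq vertical stress below a point load on an elastic half-space:
Δσ_z = 3P/(2πz²) · [1 + (r/z)²]^(−5/2)
r/z = 0.44/2 = 0.22; [1+(r/z)²]^(−5/2) = 0.88855.
Δσ_z = 3×1220/(2π×2²) × 0.88855 = 145.63 × 0.88855 = 129.4 kPa

Δσ_z ≈ 129 kPa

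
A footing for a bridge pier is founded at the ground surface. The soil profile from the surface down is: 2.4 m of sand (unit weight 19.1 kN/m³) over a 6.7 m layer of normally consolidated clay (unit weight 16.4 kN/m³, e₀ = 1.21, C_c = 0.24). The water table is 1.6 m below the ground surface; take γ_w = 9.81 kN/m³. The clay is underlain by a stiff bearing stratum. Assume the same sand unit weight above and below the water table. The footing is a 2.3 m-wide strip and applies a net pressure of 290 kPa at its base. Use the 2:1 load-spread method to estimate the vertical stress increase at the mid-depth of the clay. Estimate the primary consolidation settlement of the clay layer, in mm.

Mid-depth of clay below the ground surface: z = 2.4 + 6.7/2 = 5.75 m.
Total vertical stress at mid-clay: σ_v = 19.1×2.4 + 16.4×3.35 = 100.78 kPa.
Pore pressure: u = 9.81×(5.75 − 1.6) = 40.712 kPa.
Initial effective stress: σ'_0 = σ_v − u = 100.78 − 40.712 = 60.068 kPa.
Stress increase at mid-clay by the 2:1 spreading method:
Δσ = qB/(B+z) = 290×2.3/(2.3+5.75) = 82.857 kPa
Final effective stress: σ'_f = σ'_0 + Δσ = 60.068 + 82.857 = 142.93 kPa.
Normally consolidated clay, so the full stress increment lies on the virgin compression line:
S_c = C_c·H/(1+e₀)·log₁₀(σ'_f/σ'_0) = 0.24×6.7/(1+1.21)×log₁₀(142.93/60.068)
    = 0.7276 × 0.37648 = 0.2739 m

S_c ≈ 274 mm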